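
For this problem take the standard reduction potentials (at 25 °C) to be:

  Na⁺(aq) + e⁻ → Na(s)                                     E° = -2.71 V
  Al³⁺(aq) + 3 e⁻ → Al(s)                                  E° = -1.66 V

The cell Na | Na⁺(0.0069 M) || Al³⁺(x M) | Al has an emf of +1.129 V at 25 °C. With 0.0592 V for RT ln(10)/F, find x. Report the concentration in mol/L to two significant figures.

0.0033 M

Al³⁺/Al is the cathode, Na⁺/Na the anode: E°cell = +1.05 V, n = 3.
Overall reaction: Al³⁺(aq) + 3 Na(s) → Al(s) + 3 Na⁺(aq); Q = [Na⁺]^3/[Al³⁺]^1.
From E = E° − (0.0592/n) log Q: log Q = (E° − E)·n/0.0592 = (+1.05 − (+1.129))·3/0.0592 = -4.0034.
So 1·log[Al³⁺] = 3·log(0.0069) − log Q = -6.4835 − (-4.0034) = -2.4801; [Al³⁺] = 10^(-2.4801) ≈ 0.0033 M.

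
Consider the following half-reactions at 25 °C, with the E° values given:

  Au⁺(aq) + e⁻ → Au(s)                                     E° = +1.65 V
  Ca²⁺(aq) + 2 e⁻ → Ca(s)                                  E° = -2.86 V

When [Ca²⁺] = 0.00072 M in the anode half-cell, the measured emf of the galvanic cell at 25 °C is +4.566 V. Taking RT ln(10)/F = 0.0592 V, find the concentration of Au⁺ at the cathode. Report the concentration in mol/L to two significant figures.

Au⁺/Au is the cathode, Ca²⁺/Ca the anode: E°cell = +4.51 V, n = 2.
Overall reaction: 2 Au⁺(aq) + Ca(s) → 2 Au(s) + Ca²⁺(aq); Q = [Ca²⁺]^1/[Au⁺]^2.
From E = E° − (0.0592/n) log Q: log Q = (E° − E)·n/0.0592 = (+4.51 − (+4.566))·2/0.0592 = -1.8919.
So 2·log[Au⁺] = 1·log(0.00072) − log Q = -3.1427 − (-1.8919) = -1.2508; log[Au⁺] = -1.2508 / 2 = -0.6254; [Au⁺] = 10^(-0.6254) ≈ 0.24 M.

0.24 M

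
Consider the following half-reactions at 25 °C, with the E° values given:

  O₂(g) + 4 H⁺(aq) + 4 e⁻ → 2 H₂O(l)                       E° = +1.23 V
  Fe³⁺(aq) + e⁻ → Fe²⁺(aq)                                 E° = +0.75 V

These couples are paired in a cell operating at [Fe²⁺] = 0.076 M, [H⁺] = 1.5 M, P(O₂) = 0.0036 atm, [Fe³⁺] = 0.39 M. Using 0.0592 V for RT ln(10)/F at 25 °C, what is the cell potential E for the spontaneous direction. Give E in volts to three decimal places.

+0.412 V

O₂/H₂O is the cathode (higher E°), Fe³⁺/Fe²⁺ the anode: E°cell = +1.23 − (+0.75) = +0.48 V, n = 4.
Overall: O₂(g) + 4 H⁺(aq) + 4 Fe²⁺(aq) → 2 H₂O(l) + 4 Fe³⁺(aq)
Q = [Fe³⁺]^4 / (P(O₂)·[H⁺]^4·[Fe²⁺]^4); log Q = 4.580.
E = E° − (0.0592/n) log Q = +0.48 − (0.0592/4)(4.580) = +0.412 V.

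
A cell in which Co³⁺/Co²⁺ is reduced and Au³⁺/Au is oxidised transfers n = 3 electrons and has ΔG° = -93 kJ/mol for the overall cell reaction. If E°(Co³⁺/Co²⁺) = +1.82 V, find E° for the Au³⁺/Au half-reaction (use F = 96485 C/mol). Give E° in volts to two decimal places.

+1.50 V

E°cell = −ΔG°/(nF) = −(-93×10³)/((3)(96485)) = +0.321 V.
Since Co³⁺/Co²⁺ is the cathode and Au³⁺/Au the anode, E°cell = E°(Co³⁺/Co²⁺) − E°(Au³⁺/Au).
So E°(Au³⁺/Au) = E°(Co³⁺/Co²⁺) − E°cell = (+1.82) − (+0.321) = +1.50 V.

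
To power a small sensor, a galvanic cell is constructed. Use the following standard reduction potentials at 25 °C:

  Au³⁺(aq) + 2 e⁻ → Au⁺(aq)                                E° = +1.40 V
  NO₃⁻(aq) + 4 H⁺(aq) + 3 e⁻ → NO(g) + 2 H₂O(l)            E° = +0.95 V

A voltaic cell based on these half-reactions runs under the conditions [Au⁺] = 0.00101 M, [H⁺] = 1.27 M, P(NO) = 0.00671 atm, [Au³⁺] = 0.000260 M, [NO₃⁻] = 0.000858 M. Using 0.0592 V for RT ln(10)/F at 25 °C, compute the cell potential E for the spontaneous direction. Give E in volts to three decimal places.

Au³⁺/Au⁺ is the cathode (higher E°), NO₃⁻/NO the anode: E°cell = +1.40 − (+0.95) = +0.45 V, n = 6.
Overall: 3 Au³⁺(aq) + 2 NO(g) + 4 H₂O(l) → 3 Au⁺(aq) + 2 NO₃⁻(aq) + 8 H⁺(aq)
Q = [Au⁺]^3·[NO₃⁻]^2·[H⁺]^8 / ([Au³⁺]^3·P(NO)^2); log Q = 0.812.
E = E° − (0.0592/n) log Q = +0.45 − (0.0592/6)(0.812) = +0.442 V.

+0.442 V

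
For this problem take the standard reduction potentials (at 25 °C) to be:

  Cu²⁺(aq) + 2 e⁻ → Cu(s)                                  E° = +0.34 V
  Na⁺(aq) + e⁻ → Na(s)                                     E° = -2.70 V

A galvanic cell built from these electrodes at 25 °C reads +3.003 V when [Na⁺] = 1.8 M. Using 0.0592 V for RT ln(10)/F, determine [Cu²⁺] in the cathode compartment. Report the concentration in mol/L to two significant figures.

Cu²⁺/Cu is the cathode, Na⁺/Na the anode: E°cell = +3.04 V, n = 2.
Overall reaction: Cu²⁺(aq) + 2 Na(s) → Cu(s) + 2 Na⁺(aq); Q = [Na⁺]^2/[Cu²⁺]^1.
From E = E° − (0.0592/n) log Q: log Q = (E° − E)·n/0.0592 = (+3.04 − (+3.003))·2/0.0592 = 1.2500.
So 1·log[Cu²⁺] = 2·log(1.8) − log Q = 0.5105 − (1.2500) = -0.7395; [Cu²⁺] = 10^(-0.7395) ≈ 0.18 M.

0.18 M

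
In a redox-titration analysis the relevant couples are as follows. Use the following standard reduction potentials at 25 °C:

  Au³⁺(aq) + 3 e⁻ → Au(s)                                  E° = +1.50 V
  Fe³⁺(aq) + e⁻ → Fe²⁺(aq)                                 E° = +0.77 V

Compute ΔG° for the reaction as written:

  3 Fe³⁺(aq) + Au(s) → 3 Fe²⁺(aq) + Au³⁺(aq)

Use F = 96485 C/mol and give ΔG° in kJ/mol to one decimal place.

+211.3 kJ/mol

As written, Fe³⁺/Fe²⁺ is reduced (cathode) and Au³⁺/Au is oxidised (anode), so E°cell = (+0.77) − (+1.50) = -0.73 V.
Balancing electrons gives n = 3.
ΔG° = −nFE° = −(3)(96485)(-0.73) = 211,302 J = +211.3 kJ/mol.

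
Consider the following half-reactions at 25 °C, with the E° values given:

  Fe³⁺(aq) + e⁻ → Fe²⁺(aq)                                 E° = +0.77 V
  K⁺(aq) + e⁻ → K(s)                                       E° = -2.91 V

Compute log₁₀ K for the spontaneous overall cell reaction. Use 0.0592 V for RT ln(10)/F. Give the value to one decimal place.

Cathode: Fe³⁺/Fe²⁺; anode: K⁺/K. E°cell = +3.68 V, n = 1.
log K = nE°cell / 0.0592 = (1)(+3.68) / 0.0592 = 62.2.

62.2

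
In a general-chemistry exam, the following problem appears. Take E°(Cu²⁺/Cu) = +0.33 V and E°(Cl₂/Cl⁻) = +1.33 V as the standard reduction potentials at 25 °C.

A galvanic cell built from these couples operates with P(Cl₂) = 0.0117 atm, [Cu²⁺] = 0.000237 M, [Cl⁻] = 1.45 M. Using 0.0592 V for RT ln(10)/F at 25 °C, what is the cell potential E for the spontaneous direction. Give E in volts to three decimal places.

Cl₂/Cl⁻ is the cathode (higher E°), Cu²⁺/Cu the anode: E°cell = +1.33 − (+0.33) = +1.00 V, n = 2.
Overall: Cl₂(g) + Cu(s) → 2 Cl⁻(aq) + Cu²⁺(aq)
Q = [Cl⁻]^2·[Cu²⁺] / (P(Cl₂)); log Q = -1.371.
E = E° − (0.0592/n) log Q = +1.00 − (0.0592/2)(-1.371) = +1.041 V.

+1.041 V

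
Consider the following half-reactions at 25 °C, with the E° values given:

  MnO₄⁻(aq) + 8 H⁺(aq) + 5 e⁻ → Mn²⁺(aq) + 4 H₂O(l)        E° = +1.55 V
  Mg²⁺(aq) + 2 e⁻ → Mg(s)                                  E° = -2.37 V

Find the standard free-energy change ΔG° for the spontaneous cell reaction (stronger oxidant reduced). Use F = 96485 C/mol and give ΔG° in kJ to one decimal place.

-3782.2 kJ

MnO₄⁻/Mn²⁺ (E° = +1.55 V) is the cathode; Mg²⁺/Mg (E° = -2.37 V) is the anode, so E°cell = +3.92 V.
Balancing electrons gives n = 10 (lcm of 5 and 2).
ΔG° = −nFE° = −(10)(96485)(+3.92) = -3,782,212 J = -3782.2 kJ.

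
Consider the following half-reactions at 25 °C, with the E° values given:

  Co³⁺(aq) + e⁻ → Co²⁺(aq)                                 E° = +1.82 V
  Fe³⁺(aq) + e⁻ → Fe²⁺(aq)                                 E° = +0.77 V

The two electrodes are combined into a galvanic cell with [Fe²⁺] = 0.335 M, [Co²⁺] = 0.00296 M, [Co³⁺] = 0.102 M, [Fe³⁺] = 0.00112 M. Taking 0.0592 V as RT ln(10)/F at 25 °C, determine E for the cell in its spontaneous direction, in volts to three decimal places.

Co³⁺/Co²⁺ is the cathode (higher E°), Fe³⁺/Fe²⁺ the anode: E°cell = +1.82 − (+0.77) = +1.05 V, n = 1.
Overall: Co³⁺(aq) + Fe²⁺(aq) → Co²⁺(aq) + Fe³⁺(aq)
Q = [Co²⁺]·[Fe³⁺] / ([Co³⁺]·[Fe²⁺]); log Q = -4.013.
E = E° − (0.0592/n) log Q = +1.05 − (0.0592/1)(-4.013) = +1.288 V.

+1.288 V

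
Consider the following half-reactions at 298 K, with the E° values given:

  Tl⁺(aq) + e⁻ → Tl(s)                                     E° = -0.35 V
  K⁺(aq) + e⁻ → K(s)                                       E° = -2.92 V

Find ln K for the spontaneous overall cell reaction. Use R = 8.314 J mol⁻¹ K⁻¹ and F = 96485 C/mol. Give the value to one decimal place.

100.1

Cathode: Tl⁺/Tl; anode: K⁺/K. E°cell = (-0.35) − (-2.92) = +2.57 V, with n = 1.
ΔG° = −nFE° = −RT ln K, so ln K = nFE°/(RT) = (1)(96485)(+2.57) / ((8.314)(298)) = 100.084.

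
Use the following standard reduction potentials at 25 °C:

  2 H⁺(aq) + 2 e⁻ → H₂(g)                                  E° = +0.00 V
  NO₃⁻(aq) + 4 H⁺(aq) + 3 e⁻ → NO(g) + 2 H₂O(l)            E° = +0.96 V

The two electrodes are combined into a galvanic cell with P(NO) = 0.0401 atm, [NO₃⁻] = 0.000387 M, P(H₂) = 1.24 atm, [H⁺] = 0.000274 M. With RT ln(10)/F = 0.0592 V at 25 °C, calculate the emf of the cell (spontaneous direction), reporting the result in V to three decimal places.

+0.853 V

NO₃⁻/NO is the cathode (higher E°), H⁺/H₂ the anode: E°cell = +0.96 − (+0.00) = +0.96 V, n = 6.
Overall: 2 NO₃⁻(aq) + 2 H⁺(aq) + 3 H₂(g) → 2 NO(g) + 4 H₂O(l)
Q = P(NO)^2 / ([NO₃⁻]^2·[H⁺]^2·P(H₂)^3); log Q = 10.875.
E = E° − (0.0592/n) log Q = +0.96 − (0.0592/6)(10.875) = +0.853 V.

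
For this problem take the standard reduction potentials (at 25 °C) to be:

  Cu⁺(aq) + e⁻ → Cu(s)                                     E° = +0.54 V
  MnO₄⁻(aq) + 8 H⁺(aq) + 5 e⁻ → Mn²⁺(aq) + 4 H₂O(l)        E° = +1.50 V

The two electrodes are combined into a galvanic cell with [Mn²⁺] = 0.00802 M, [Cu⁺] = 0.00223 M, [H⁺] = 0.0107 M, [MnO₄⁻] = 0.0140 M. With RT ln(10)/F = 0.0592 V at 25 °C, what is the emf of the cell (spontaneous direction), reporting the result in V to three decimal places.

+0.933 V

MnO₄⁻/Mn²⁺ is the cathode (higher E°), Cu⁺/Cu the anode: E°cell = +1.50 − (+0.54) = +0.96 V, n = 5.
Overall: MnO₄⁻(aq) + 8 H⁺(aq) + 5 Cu(s) → Mn²⁺(aq) + 4 H₂O(l) + 5 Cu⁺(aq)
Q = [Mn²⁺]·[Cu⁺]^5 / ([MnO₄⁻]·[H⁺]^8); log Q = 2.265.
E = E° − (0.0592/n) log Q = +0.96 − (0.0592/5)(2.265) = +0.933 V.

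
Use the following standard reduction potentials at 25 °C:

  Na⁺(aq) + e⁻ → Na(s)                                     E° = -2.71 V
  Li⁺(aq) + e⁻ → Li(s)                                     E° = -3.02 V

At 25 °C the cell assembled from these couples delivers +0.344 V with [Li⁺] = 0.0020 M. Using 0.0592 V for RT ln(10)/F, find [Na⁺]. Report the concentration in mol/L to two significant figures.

0.0075 M

Na⁺/Na is the cathode, Li⁺/Li the anode: E°cell = +0.31 V, n = 1.
Overall reaction: Na⁺(aq) + Li(s) → Na(s) + Li⁺(aq); Q = [Li⁺]^1/[Na⁺]^1.
From E = E° − (0.0592/n) log Q: log Q = (E° − E)·n/0.0592 = (+0.31 − (+0.344))·1/0.0592 = -0.5743.
So 1·log[Na⁺] = 1·log(0.002) − log Q = -2.6990 − (-0.5743) = -2.1247; [Na⁺] = 10^(-2.1247) ≈ 0.0075 M.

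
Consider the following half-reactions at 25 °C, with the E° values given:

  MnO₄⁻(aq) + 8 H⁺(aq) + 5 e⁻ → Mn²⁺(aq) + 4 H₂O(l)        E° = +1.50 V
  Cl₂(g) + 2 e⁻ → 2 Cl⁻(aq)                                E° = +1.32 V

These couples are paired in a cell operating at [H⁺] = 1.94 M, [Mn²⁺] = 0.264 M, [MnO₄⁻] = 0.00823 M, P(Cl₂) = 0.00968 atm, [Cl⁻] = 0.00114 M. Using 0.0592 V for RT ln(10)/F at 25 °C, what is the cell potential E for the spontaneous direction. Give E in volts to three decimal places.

+0.075 V

MnO₄⁻/Mn²⁺ is the cathode (higher E°), Cl₂/Cl⁻ the anode: E°cell = +1.50 − (+1.32) = +0.18 V, n = 10.
Overall: 2 MnO₄⁻(aq) + 16 H⁺(aq) + 10 Cl⁻(aq) → 2 Mn²⁺(aq) + 8 H₂O(l) + 5 Cl₂(g)
Q = [Mn²⁺]^2·P(Cl₂)^5 / ([MnO₄⁻]^2·[H⁺]^16·[Cl⁻]^10); log Q = 17.768.
E = E° − (0.0592/n) log Q = +0.18 − (0.0592/10)(17.768) = +0.075 V.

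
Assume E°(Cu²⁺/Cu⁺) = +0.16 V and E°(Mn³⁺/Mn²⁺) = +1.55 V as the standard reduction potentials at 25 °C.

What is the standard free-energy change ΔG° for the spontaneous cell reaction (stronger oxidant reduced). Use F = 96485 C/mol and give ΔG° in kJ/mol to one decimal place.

Mn³⁺/Mn²⁺ (E° = +1.55 V) is the cathode; Cu²⁺/Cu⁺ (E° = +0.16 V) is the anode, so E°cell = +1.39 V.
Balancing electrons gives n = 1 (lcm of 1 and 1).
ΔG° = −nFE° = −(1)(96485)(+1.39) = -134,114 J = -134.1 kJ/mol.

-134.1 kJ/mol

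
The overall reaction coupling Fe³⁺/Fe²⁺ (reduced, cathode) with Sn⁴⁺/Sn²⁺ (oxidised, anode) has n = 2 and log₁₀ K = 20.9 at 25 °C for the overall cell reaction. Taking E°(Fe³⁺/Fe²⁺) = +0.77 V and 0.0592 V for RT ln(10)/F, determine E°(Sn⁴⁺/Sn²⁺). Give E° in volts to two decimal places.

+0.15 V

E°cell = (0.0592/n)·log K = (0.0592/2)(20.9) = +0.619 V.
Since Fe³⁺/Fe²⁺ is the cathode and Sn⁴⁺/Sn²⁺ the anode, E°cell = E°(Fe³⁺/Fe²⁺) − E°(Sn⁴⁺/Sn²⁺).
So E°(Sn⁴⁺/Sn²⁺) = E°(Fe³⁺/Fe²⁺) − E°cell = (+0.77) − (+0.619) = +0.15 V.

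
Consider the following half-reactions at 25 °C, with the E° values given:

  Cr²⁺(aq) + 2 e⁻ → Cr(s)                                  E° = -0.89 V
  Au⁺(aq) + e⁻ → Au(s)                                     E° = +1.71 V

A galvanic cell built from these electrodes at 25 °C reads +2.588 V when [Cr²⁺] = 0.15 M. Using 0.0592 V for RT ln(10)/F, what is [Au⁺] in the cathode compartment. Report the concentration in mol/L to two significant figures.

0.24 M

Au⁺/Au is the cathode, Cr²⁺/Cr the anode: E°cell = +2.60 V, n = 2.
Overall reaction: 2 Au⁺(aq) + Cr(s) → 2 Au(s) + Cr²⁺(aq); Q = [Cr²⁺]^1/[Au⁺]^2.
From E = E° − (0.0592/n) log Q: log Q = (E° − E)·n/0.0592 = (+2.60 − (+2.588))·2/0.0592 = 0.4054.
So 2·log[Au⁺] = 1·log(0.15) − log Q = -0.8239 − (0.4054) = -1.2293; log[Au⁺] = -1.2293 / 2 = -0.6147; [Au⁺] = 10^(-0.6147) ≈ 0.24 M.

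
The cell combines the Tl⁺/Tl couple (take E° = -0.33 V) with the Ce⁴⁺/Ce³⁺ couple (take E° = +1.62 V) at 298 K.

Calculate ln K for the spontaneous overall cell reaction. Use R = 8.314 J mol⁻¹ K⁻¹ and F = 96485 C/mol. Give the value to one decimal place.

75.9

Cathode: Ce⁴⁺/Ce³⁺; anode: Tl⁺/Tl. E°cell = (+1.62) − (-0.33) = +1.95 V, with n = 1.
ΔG° = −nFE° = −RT ln K, so ln K = nFE°/(RT) = (1)(96485)(+1.95) / ((8.314)(298)) = 75.940.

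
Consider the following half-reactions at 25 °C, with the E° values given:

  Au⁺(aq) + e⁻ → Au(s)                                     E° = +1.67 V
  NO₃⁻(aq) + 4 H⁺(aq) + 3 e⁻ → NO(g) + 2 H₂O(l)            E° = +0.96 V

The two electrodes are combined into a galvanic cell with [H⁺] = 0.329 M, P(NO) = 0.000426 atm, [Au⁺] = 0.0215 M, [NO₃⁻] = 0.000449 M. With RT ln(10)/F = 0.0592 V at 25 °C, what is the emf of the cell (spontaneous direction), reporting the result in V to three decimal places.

+0.649 V

Au⁺/Au is the cathode (higher E°), NO₃⁻/NO the anode: E°cell = +1.67 − (+0.96) = +0.71 V, n = 3.
Overall: 3 Au⁺(aq) + NO(g) + 2 H₂O(l) → 3 Au(s) + NO₃⁻(aq) + 4 H⁺(aq)
Q = [NO₃⁻]·[H⁺]^4 / ([Au⁺]^3·P(NO)); log Q = 3.094.
E = E° − (0.0592/n) log Q = +0.71 − (0.0592/3)(3.094) = +0.649 V.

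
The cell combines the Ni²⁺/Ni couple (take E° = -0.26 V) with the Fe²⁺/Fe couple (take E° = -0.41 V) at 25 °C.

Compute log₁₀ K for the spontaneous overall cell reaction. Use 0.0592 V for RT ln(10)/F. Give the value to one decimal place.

Cathode: Ni²⁺/Ni; anode: Fe²⁺/Fe. E°cell = +0.15 V, n = 2.
log K = nE°cell / 0.0592 = (2)(+0.15) / 0.0592 = 5.1.

5.1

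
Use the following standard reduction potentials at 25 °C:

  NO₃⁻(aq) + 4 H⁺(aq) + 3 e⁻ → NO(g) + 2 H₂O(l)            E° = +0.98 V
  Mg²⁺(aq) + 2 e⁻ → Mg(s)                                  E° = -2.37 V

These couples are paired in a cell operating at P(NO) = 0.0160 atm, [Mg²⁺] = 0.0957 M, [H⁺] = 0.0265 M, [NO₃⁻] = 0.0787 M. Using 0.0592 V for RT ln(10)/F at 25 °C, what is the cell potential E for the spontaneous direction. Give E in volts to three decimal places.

+3.269 V

NO₃⁻/NO is the cathode (higher E°), Mg²⁺/Mg the anode: E°cell = +0.98 − (-2.37) = +3.35 V, n = 6.
Overall: 2 NO₃⁻(aq) + 8 H⁺(aq) + 3 Mg(s) → 2 NO(g) + 4 H₂O(l) + 3 Mg²⁺(aq)
Q = P(NO)^2·[Mg²⁺]^3 / ([NO₃⁻]^2·[H⁺]^8); log Q = 8.173.
E = E° − (0.0592/n) log Q = +3.35 − (0.0592/6)(8.173) = +3.269 V.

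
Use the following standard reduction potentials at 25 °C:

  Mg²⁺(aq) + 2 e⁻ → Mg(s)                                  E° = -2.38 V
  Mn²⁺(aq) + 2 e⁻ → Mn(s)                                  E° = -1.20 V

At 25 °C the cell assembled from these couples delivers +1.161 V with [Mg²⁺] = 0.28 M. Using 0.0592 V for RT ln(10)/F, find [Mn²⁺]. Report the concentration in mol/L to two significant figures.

0.064 M

Mn²⁺/Mn is the cathode, Mg²⁺/Mg the anode: E°cell = +1.18 V, n = 2.
Overall reaction: Mn²⁺(aq) + Mg(s) → Mn(s) + Mg²⁺(aq); Q = [Mg²⁺]^1/[Mn²⁺]^1.
From E = E° − (0.0592/n) log Q: log Q = (E° − E)·n/0.0592 = (+1.18 − (+1.161))·2/0.0592 = 0.6419.
So 1·log[Mn²⁺] = 1·log(0.28) − log Q = -0.5528 − (0.6419) = -1.1947; [Mn²⁺] = 10^(-1.1947) ≈ 0.064 M.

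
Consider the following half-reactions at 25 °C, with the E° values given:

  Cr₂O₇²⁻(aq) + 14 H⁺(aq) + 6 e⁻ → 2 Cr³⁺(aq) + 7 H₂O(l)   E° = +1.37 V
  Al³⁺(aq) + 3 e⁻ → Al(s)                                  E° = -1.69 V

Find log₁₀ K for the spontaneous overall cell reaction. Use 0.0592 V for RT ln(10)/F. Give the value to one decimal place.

Cathode: Cr₂O₇²⁻/Cr³⁺; anode: Al³⁺/Al. E°cell = +3.06 V, n = 6.
log K = nE°cell / 0.0592 = (6)(+3.06) / 0.0592 = 310.1.

310.1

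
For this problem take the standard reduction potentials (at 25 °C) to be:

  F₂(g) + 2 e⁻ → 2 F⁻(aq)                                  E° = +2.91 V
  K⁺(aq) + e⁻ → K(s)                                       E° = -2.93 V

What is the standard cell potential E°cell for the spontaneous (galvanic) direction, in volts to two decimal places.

+5.84 V

The F₂/F⁻ couple has the higher reduction potential, so it is the cathode; K⁺/K is oxidised at the anode.
E°cell = E°(cathode) − E°(anode) = (+2.91) − (-2.93) = +5.84 V.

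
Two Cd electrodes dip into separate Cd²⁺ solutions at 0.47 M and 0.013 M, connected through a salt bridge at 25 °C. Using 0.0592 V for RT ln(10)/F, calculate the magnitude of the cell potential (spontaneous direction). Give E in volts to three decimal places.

+0.046 V

For a concentration cell E°cell = 0. The 0.47 M side is the cathode (reduction is favoured where [Cd²⁺] is higher).
With n = 2, E = −(0.0592/2) log([Cd²⁺]ₐₙ/[Cd²⁺]꜀ₐₜ) = −(0.0592/2) log(0.013/0.47) = −(0.0592/2)(-1.558) = +0.046 V.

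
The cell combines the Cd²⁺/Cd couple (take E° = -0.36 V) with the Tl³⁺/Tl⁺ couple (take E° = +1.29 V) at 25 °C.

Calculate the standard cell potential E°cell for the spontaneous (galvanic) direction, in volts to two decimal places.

+1.65 V

The Tl³⁺/Tl⁺ couple has the higher reduction potential, so it is the cathode; Cd²⁺/Cd is oxidised at the anode.
E°cell = E°(cathode) − E°(anode) = (+1.29) − (-0.36) = +1.65 V.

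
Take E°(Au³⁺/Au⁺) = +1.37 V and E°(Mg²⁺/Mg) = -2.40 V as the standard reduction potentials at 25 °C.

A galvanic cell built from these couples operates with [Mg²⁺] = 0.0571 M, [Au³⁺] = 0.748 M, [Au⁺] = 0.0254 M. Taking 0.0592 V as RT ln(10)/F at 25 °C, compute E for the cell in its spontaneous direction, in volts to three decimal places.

Au³⁺/Au⁺ is the cathode (higher E°), Mg²⁺/Mg the anode: E°cell = +1.37 − (-2.40) = +3.77 V, n = 2.
Overall: Au³⁺(aq) + Mg(s) → Au⁺(aq) + Mg²⁺(aq)
Q = [Au⁺]·[Mg²⁺] / ([Au³⁺]); log Q = -2.712.
E = E° − (0.0592/n) log Q = +3.77 − (0.0592/2)(-2.712) = +3.850 V.

+3.850 V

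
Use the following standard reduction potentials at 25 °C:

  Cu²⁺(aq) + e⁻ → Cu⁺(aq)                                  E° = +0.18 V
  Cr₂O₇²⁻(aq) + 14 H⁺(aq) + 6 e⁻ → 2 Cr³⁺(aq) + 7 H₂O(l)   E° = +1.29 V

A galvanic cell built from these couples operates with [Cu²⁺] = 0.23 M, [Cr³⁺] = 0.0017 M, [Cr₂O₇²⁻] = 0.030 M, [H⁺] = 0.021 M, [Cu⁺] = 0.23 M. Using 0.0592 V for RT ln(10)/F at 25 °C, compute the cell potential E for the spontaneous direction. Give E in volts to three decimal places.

+0.918 V

Cr₂O₇²⁻/Cr³⁺ is the cathode (higher E°), Cu²⁺/Cu⁺ the anode: E°cell = +1.29 − (+0.18) = +1.11 V, n = 6.
Overall: Cr₂O₇²⁻(aq) + 14 H⁺(aq) + 6 Cu⁺(aq) → 2 Cr³⁺(aq) + 7 H₂O(l) + 6 Cu²⁺(aq)
Q = [Cr³⁺]^2·[Cu²⁺]^6 / ([Cr₂O₇²⁻]·[H⁺]^14·[Cu⁺]^6); log Q = 19.473.
E = E° − (0.0592/n) log Q = +1.11 − (0.0592/6)(19.473) = +0.918 V.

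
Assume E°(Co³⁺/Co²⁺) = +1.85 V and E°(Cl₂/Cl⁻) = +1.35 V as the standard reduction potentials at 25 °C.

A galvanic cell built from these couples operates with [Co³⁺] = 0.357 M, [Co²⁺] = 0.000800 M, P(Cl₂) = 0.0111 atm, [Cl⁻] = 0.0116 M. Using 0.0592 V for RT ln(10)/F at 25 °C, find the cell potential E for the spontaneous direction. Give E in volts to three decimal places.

+0.600 V

Co³⁺/Co²⁺ is the cathode (higher E°), Cl₂/Cl⁻ the anode: E°cell = +1.85 − (+1.35) = +0.50 V, n = 2.
Overall: 2 Co³⁺(aq) + 2 Cl⁻(aq) → 2 Co²⁺(aq) + Cl₂(g)
Q = [Co²⁺]^2·P(Cl₂) / ([Co³⁺]^2·[Cl⁻]^2); log Q = -3.383.
E = E° − (0.0592/n) log Q = +0.50 − (0.0592/2)(-3.383) = +0.600 V.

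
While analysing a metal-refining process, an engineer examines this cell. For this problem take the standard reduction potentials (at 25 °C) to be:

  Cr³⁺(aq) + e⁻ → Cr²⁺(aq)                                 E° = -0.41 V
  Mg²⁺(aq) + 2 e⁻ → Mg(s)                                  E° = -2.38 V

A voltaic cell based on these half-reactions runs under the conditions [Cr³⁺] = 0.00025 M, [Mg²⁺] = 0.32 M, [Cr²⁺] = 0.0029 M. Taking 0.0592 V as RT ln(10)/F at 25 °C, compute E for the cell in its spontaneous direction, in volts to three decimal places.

Cr³⁺/Cr²⁺ is the cathode (higher E°), Mg²⁺/Mg the anode: E°cell = -0.41 − (-2.38) = +1.97 V, n = 2.
Overall: 2 Cr³⁺(aq) + Mg(s) → 2 Cr²⁺(aq) + Mg²⁺(aq)
Q = [Cr²⁺]^2·[Mg²⁺] / ([Cr³⁺]^2); log Q = 1.634.
E = E° − (0.0592/n) log Q = +1.97 − (0.0592/2)(1.634) = +1.922 V.

+1.922 V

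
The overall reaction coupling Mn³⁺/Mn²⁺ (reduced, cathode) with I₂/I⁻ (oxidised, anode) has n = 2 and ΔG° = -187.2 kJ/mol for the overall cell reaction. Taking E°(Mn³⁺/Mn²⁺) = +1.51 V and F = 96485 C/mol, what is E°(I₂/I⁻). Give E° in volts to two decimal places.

+0.54 V

E°cell = −ΔG°/(nF) = −(-187.2×10³)/((2)(96485)) = +0.970 V.
Since Mn³⁺/Mn²⁺ is the cathode and I₂/I⁻ the anode, E°cell = E°(Mn³⁺/Mn²⁺) − E°(I₂/I⁻).
So E°(I₂/I⁻) = E°(Mn³⁺/Mn²⁺) − E°cell = (+1.51) − (+0.970) = +0.54 V.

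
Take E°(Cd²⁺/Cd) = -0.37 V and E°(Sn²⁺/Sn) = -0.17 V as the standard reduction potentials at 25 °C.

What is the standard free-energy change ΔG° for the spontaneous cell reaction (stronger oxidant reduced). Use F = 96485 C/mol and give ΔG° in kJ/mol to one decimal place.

Sn²⁺/Sn (E° = -0.17 V) is the cathode; Cd²⁺/Cd (E° = -0.37 V) is the anode, so E°cell = +0.20 V.
Balancing electrons gives n = 2 (lcm of 2 and 2).
ΔG° = −nFE° = −(2)(96485)(+0.20) = -38,594 J = -38.6 kJ/mol.

-38.6 kJ/mol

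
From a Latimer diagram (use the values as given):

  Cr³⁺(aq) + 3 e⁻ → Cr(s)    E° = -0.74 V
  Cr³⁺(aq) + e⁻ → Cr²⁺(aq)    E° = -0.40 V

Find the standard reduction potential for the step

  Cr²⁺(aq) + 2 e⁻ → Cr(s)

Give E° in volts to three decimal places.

Sequential free energies add, so n₃E°₃ = n₁E°₁ + n₂E°₂.
With n₃ = 3, and the known step contributing 1×(-0.40) V, the unknown satisfies 2·E° = 3×(-0.74) − 1×(-0.40) = -1.820.
E° = -1.820 / 2 = -0.910 V.

-0.910 V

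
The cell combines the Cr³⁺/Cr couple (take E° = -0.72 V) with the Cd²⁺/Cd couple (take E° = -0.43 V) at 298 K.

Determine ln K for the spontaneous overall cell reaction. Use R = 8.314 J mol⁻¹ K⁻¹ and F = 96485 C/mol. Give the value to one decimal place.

67.8

Cathode: Cd²⁺/Cd; anode: Cr³⁺/Cr. E°cell = (-0.43) − (-0.72) = +0.29 V, with n = 6.
ΔG° = −nFE° = −RT ln K, so ln K = nFE°/(RT) = (6)(96485)(+0.29) / ((8.314)(298)) = 67.761.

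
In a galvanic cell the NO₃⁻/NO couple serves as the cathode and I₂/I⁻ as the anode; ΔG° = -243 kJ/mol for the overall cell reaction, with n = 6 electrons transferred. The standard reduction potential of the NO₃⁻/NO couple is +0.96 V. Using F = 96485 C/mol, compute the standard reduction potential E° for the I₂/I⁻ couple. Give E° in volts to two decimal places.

E°cell = −ΔG°/(nF) = −(-243×10³)/((6)(96485)) = +0.420 V.
Since NO₃⁻/NO is the cathode and I₂/I⁻ the anode, E°cell = E°(NO₃⁻/NO) − E°(I₂/I⁻).
So E°(I₂/I⁻) = E°(NO₃⁻/NO) − E°cell = (+0.96) − (+0.420) = +0.54 V.

+0.54 V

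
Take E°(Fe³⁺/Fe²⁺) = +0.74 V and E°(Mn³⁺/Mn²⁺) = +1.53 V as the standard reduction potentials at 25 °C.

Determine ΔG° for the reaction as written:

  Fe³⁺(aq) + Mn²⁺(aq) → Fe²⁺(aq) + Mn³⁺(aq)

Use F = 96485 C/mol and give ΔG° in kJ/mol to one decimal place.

+76.2 kJ/mol

As written, Fe³⁺/Fe²⁺ is reduced (cathode) and Mn³⁺/Mn²⁺ is oxidised (anode), so E°cell = (+0.74) − (+1.53) = -0.79 V.
Balancing electrons gives n = 1.
ΔG° = −nFE° = −(1)(96485)(-0.79) = 76,223 J = +76.2 kJ/mol.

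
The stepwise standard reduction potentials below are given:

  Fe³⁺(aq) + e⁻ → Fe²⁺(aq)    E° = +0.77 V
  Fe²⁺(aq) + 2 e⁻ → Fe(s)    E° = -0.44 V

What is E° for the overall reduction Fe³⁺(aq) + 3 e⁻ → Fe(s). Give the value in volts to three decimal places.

-0.037 V

Adding the free-energy changes (−nFE°) of the two steps gives −n₃FE°₃ = −n₁FE°₁ − n₂FE°₂.
E°₃ = (1×+0.77 + 2×-0.44) / 3 = (-0.110) / 3 = -0.037 V.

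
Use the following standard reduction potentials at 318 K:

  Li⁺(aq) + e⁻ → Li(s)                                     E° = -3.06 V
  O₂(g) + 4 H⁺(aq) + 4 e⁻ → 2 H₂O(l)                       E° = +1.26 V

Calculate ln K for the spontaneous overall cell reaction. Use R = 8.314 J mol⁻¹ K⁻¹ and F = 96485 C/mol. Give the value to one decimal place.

Cathode: O₂/H₂O; anode: Li⁺/Li. E°cell = (+1.26) − (-3.06) = +4.32 V, with n = 4.
ΔG° = −nFE° = −RT ln K, so ln K = nFE°/(RT) = (4)(96485)(+4.32) / ((8.314)(318)) = 630.618.

630.6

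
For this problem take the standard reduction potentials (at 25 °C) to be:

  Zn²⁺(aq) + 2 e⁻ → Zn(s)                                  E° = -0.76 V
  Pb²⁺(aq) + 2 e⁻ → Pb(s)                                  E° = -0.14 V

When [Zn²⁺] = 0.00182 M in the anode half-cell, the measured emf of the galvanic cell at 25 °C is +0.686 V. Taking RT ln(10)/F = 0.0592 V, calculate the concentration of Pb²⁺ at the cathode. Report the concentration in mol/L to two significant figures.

0.31 M

Pb²⁺/Pb is the cathode, Zn²⁺/Zn the anode: E°cell = +0.62 V, n = 2.
Overall reaction: Pb²⁺(aq) + Zn(s) → Pb(s) + Zn²⁺(aq); Q = [Zn²⁺]^1/[Pb²⁺]^1.
From E = E° − (0.0592/n) log Q: log Q = (E° − E)·n/0.0592 = (+0.62 − (+0.686))·2/0.0592 = -2.2297.
So 1·log[Pb²⁺] = 1·log(0.00182) − log Q = -2.7399 − (-2.2297) = -0.5102; [Pb²⁺] = 10^(-0.5102) ≈ 0.31 M.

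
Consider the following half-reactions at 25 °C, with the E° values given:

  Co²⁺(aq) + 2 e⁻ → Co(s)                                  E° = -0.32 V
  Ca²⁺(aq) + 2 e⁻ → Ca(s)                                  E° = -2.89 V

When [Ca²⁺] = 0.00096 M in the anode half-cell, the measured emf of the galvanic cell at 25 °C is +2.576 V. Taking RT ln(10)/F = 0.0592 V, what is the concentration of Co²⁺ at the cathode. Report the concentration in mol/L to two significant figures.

Co²⁺/Co is the cathode, Ca²⁺/Ca the anode: E°cell = +2.57 V, n = 2.
Overall reaction: Co²⁺(aq) + Ca(s) → Co(s) + Ca²⁺(aq); Q = [Ca²⁺]^1/[Co²⁺]^1.
From E = E° − (0.0592/n) log Q: log Q = (E° − E)·n/0.0592 = (+2.57 − (+2.576))·2/0.0592 = -0.2027.
So 1·log[Co²⁺] = 1·log(0.00096) − log Q = -3.0177 − (-0.2027) = -2.8150; [Co²⁺] = 10^(-2.8150) ≈ 0.0015 M.

0.0015 M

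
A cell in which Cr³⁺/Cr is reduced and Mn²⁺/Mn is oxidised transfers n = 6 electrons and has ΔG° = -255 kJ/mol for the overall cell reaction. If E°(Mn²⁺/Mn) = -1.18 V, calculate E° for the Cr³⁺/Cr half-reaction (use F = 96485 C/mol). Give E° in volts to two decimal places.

E°cell = −ΔG°/(nF) = −(-255×10³)/((6)(96485)) = +0.440 V.
Since Cr³⁺/Cr is the cathode and Mn²⁺/Mn the anode, E°cell = E°(Cr³⁺/Cr) − E°(Mn²⁺/Mn).
So E°(Cr³⁺/Cr) = E°cell + E°(Mn²⁺/Mn) = +0.440 + (-1.18) = -0.74 V.

-0.74 V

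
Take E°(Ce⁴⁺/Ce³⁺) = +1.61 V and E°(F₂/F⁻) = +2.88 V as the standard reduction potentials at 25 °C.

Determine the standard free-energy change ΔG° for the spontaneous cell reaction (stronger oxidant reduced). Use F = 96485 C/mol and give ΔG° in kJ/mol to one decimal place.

-245.1 kJ/mol

F₂/F⁻ (E° = +2.88 V) is the cathode; Ce⁴⁺/Ce³⁺ (E° = +1.61 V) is the anode, so E°cell = +1.27 V.
Balancing electrons gives n = 2 (lcm of 2 and 1).
ΔG° = −nFE° = −(2)(96485)(+1.27) = -245,072 J = -245.1 kJ/mol.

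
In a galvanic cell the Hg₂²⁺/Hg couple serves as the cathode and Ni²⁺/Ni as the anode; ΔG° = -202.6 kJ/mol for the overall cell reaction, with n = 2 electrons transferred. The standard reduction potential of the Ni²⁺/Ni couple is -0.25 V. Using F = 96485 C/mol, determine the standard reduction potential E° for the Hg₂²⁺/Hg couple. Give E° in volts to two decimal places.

E°cell = −ΔG°/(nF) = −(-202.6×10³)/((2)(96485)) = +1.050 V.
Since Hg₂²⁺/Hg is the cathode and Ni²⁺/Ni the anode, E°cell = E°(Hg₂²⁺/Hg) − E°(Ni²⁺/Ni).
So E°(Hg₂²⁺/Hg) = E°cell + E°(Ni²⁺/Ni) = +1.050 + (-0.25) = +0.80 V.

+0.80 V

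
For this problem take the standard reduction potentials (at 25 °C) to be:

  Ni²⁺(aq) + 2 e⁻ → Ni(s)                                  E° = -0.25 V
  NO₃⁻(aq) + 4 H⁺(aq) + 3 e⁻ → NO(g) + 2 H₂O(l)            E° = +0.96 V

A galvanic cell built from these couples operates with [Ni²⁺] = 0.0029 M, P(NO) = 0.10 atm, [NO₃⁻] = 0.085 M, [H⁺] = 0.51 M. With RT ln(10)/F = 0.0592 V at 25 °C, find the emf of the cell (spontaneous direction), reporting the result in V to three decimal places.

NO₃⁻/NO is the cathode (higher E°), Ni²⁺/Ni the anode: E°cell = +0.96 − (-0.25) = +1.21 V, n = 6.
Overall: 2 NO₃⁻(aq) + 8 H⁺(aq) + 3 Ni(s) → 2 NO(g) + 4 H₂O(l) + 3 Ni²⁺(aq)
Q = P(NO)^2·[Ni²⁺]^3 / ([NO₃⁻]^2·[H⁺]^8); log Q = -5.132.
E = E° − (0.0592/n) log Q = +1.21 − (0.0592/6)(-5.132) = +1.261 V.

+1.261 V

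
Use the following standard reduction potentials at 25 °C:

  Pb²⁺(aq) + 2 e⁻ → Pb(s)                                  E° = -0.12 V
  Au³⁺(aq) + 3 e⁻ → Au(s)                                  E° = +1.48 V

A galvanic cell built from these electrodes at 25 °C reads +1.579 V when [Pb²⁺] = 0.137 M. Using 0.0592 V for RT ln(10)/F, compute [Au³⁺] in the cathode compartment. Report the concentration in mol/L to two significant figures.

Au³⁺/Au is the cathode, Pb²⁺/Pb the anode: E°cell = +1.60 V, n = 6.
Overall reaction: 2 Au³⁺(aq) + 3 Pb(s) → 2 Au(s) + 3 Pb²⁺(aq); Q = [Pb²⁺]^3/[Au³⁺]^2.
From E = E° − (0.0592/n) log Q: log Q = (E° − E)·n/0.0592 = (+1.60 − (+1.579))·6/0.0592 = 2.1284.
So 2·log[Au³⁺] = 3·log(0.137) − log Q = -2.5898 − (2.1284) = -4.7182; log[Au³⁺] = -4.7182 / 2 = -2.3591; [Au³⁺] = 10^(-2.3591) ≈ 0.0044 M.

0.0044 M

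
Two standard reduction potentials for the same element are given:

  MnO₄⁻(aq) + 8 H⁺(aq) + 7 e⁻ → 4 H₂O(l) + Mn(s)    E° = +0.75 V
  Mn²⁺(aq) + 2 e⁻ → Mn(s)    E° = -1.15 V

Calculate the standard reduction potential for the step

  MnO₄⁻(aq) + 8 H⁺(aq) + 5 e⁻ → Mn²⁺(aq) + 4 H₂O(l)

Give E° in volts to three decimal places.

+1.510 V

Sequential free energies add, so n₃E°₃ = n₁E°₁ + n₂E°₂.
With n₃ = 7, and the known step contributing 2×(-1.15) V, the unknown satisfies 5·E° = 7×(+0.75) − 2×(-1.15) = +7.550.
E° = +7.550 / 5 = +1.510 V.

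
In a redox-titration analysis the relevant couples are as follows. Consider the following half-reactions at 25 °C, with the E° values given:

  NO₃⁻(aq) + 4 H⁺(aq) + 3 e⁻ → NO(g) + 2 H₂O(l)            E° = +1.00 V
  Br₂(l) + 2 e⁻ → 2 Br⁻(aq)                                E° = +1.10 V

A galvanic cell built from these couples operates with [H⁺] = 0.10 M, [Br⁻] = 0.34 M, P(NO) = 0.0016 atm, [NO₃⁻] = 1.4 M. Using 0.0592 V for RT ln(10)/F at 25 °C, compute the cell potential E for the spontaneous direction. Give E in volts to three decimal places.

+0.149 V

Br₂/Br⁻ is the cathode (higher E°), NO₃⁻/NO the anode: E°cell = +1.10 − (+1.00) = +0.10 V, n = 6.
Overall: 3 Br₂(l) + 2 NO(g) + 4 H₂O(l) → 6 Br⁻(aq) + 2 NO₃⁻(aq) + 8 H⁺(aq)
Q = [Br⁻]^6·[NO₃⁻]^2·[H⁺]^8 / (P(NO)^2); log Q = -4.927.
E = E° − (0.0592/n) log Q = +0.10 − (0.0592/6)(-4.927) = +0.149 V.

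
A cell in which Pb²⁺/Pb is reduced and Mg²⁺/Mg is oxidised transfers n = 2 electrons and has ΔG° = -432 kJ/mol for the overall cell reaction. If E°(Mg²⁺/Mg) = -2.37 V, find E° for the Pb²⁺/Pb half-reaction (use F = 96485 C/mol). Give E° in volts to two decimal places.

E°cell = −ΔG°/(nF) = −(-432×10³)/((2)(96485)) = +2.239 V.
Since Pb²⁺/Pb is the cathode and Mg²⁺/Mg the anode, E°cell = E°(Pb²⁺/Pb) − E°(Mg²⁺/Mg).
So E°(Pb²⁺/Pb) = E°cell + E°(Mg²⁺/Mg) = +2.239 + (-2.37) = -0.13 V.

-0.13 V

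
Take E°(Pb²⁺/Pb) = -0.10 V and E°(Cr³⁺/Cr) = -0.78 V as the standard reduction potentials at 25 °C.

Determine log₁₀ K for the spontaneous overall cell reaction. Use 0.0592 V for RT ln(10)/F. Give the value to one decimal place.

68.9

Cathode: Pb²⁺/Pb; anode: Cr³⁺/Cr. E°cell = +0.68 V, n = 6.
log K = nE°cell / 0.0592 = (6)(+0.68) / 0.0592 = 68.9.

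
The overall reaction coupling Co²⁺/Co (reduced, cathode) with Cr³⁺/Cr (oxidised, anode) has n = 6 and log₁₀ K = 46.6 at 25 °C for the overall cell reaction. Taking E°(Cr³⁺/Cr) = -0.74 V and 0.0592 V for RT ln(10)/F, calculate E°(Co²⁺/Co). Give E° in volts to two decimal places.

E°cell = (0.0592/n)·log K = (0.0592/6)(46.6) = +0.460 V.
Since Co²⁺/Co is the cathode and Cr³⁺/Cr the anode, E°cell = E°(Co²⁺/Co) − E°(Cr³⁺/Cr).
So E°(Co²⁺/Co) = E°cell + E°(Cr³⁺/Cr) = +0.460 + (-0.74) = -0.28 V.

-0.28 V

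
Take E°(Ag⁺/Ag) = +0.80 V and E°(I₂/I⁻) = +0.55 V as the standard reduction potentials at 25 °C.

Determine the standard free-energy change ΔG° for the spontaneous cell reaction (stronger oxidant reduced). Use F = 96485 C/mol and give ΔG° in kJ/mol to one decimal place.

Ag⁺/Ag (E° = +0.80 V) is the cathode; I₂/I⁻ (E° = +0.55 V) is the anode, so E°cell = +0.25 V.
Balancing electrons gives n = 2 (lcm of 1 and 2).
ΔG° = −nFE° = −(2)(96485)(+0.25) = -48,242 J = -48.2 kJ/mol.

-48.2 kJ/mol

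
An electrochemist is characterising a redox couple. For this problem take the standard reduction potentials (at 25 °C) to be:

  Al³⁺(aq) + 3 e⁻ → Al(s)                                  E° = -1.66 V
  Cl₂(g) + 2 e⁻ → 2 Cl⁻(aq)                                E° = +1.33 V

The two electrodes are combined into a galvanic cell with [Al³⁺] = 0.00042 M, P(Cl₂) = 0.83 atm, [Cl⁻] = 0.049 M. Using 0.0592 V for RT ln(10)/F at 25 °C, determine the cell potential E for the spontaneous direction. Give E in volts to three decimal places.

+3.132 V

Cl₂/Cl⁻ is the cathode (higher E°), Al³⁺/Al the anode: E°cell = +1.33 − (-1.66) = +2.99 V, n = 6.
Overall: 3 Cl₂(g) + 2 Al(s) → 6 Cl⁻(aq) + 2 Al³⁺(aq)
Q = [Cl⁻]^6·[Al³⁺]^2 / (P(Cl₂)^3); log Q = -14.370.
E = E° − (0.0592/n) log Q = +2.99 − (0.0592/6)(-14.370) = +3.132 V.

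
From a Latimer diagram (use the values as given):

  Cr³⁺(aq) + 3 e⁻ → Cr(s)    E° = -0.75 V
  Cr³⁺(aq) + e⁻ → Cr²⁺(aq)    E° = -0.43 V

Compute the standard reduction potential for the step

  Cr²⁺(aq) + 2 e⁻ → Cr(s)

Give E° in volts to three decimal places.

Sequential free energies add, so n₃E°₃ = n₁E°₁ + n₂E°₂.
With n₃ = 3, and the known step contributing 1×(-0.43) V, the unknown satisfies 2·E° = 3×(-0.75) − 1×(-0.43) = -1.820.
E° = -1.820 / 2 = -0.910 V.

-0.910 V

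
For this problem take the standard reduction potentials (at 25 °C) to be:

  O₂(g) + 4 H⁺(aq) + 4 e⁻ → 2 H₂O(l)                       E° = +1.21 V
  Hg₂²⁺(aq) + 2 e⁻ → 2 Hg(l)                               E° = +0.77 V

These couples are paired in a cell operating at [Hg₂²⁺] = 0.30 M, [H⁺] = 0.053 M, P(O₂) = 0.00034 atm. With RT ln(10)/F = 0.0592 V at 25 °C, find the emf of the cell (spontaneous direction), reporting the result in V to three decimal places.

O₂/H₂O is the cathode (higher E°), Hg₂²⁺/Hg the anode: E°cell = +1.21 − (+0.77) = +0.44 V, n = 4.
Overall: O₂(g) + 4 H⁺(aq) + 4 Hg(l) → 2 H₂O(l) + 2 Hg₂²⁺(aq)
Q = [Hg₂²⁺]^2 / (P(O₂)·[H⁺]^4); log Q = 7.526.
E = E° − (0.0592/n) log Q = +0.44 − (0.0592/4)(7.526) = +0.329 V.

+0.329 V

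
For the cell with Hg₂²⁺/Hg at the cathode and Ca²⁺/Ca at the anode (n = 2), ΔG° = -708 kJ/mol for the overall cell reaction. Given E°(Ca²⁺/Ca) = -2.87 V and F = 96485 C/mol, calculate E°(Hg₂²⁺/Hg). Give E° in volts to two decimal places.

E°cell = −ΔG°/(nF) = −(-708×10³)/((2)(96485)) = +3.669 V.
Since Hg₂²⁺/Hg is the cathode and Ca²⁺/Ca the anode, E°cell = E°(Hg₂²⁺/Hg) − E°(Ca²⁺/Ca).
So E°(Hg₂²⁺/Hg) = E°cell + E°(Ca²⁺/Ca) = +3.669 + (-2.87) = +0.80 V.

+0.80 V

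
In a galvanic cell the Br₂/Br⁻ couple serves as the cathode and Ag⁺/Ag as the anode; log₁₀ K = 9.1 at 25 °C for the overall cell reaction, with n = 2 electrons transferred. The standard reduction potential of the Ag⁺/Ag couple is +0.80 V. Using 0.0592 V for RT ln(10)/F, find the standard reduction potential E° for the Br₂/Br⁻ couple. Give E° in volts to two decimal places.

E°cell = (0.0592/n)·log K = (0.0592/2)(9.1) = +0.269 V.
Since Br₂/Br⁻ is the cathode and Ag⁺/Ag the anode, E°cell = E°(Br₂/Br⁻) − E°(Ag⁺/Ag).
So E°(Br₂/Br⁻) = E°cell + E°(Ag⁺/Ag) = +0.269 + (+0.80) = +1.07 V.

+1.07 V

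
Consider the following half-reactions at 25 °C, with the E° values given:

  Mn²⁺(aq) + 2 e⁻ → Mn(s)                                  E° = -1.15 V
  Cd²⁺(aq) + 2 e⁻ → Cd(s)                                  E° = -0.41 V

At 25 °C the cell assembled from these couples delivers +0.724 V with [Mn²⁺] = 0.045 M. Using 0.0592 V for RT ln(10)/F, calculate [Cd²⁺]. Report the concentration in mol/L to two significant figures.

0.013 M

Cd²⁺/Cd is the cathode, Mn²⁺/Mn the anode: E°cell = +0.74 V, n = 2.
Overall reaction: Cd²⁺(aq) + Mn(s) → Cd(s) + Mn²⁺(aq); Q = [Mn²⁺]^1/[Cd²⁺]^1.
From E = E° − (0.0592/n) log Q: log Q = (E° − E)·n/0.0592 = (+0.74 − (+0.724))·2/0.0592 = 0.5405.
So 1·log[Cd²⁺] = 1·log(0.045) − log Q = -1.3468 − (0.5405) = -1.8873; [Cd²⁺] = 10^(-1.8873) ≈ 0.013 M.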